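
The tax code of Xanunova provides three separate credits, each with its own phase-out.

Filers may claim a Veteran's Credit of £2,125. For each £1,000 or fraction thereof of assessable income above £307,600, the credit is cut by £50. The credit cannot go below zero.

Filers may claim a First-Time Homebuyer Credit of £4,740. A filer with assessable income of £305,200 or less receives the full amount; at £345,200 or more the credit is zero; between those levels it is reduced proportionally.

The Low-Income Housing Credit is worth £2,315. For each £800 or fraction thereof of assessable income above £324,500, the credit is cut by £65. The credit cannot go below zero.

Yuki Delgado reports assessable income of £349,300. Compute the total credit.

£325

Veteran's Credit: income exceeds £307,600 by £41,700, which is 42 full-or-partial £1,000 increments; reduction = 42 × £50 = £2,100, leaving £25.
First-Time Homebuyer Credit: £349,300 is at or above £345,200, so the credit is £0.
Low-Income Housing Credit: income exceeds £324,500 by £24,800, which is 31 full-or-partial £800 increments; reduction = 31 × £65 = £2,015, leaving £300.
Total: £25 + £0 + £300 = £325.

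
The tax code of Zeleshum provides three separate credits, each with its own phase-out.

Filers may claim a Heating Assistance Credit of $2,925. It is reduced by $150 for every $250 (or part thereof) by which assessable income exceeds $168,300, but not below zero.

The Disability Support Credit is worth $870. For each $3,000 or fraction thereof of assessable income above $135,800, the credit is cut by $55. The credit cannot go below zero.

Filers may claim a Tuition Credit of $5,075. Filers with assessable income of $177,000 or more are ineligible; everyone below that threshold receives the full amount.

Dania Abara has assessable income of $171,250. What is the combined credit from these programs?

Heating Assistance Credit: income exceeds $168,300 by $2,950, which is 12 full-or-partial $250 increments; reduction = 12 × $150 = $1,800, leaving $1,125.
Disability Support Credit: income exceeds $135,800 by $35,450, which is 12 full-or-partial $3,000 increments; reduction = 12 × $55 = $660, leaving $210.
Tuition Credit: $171,250 is below the $177,000 cutoff, so the full $5,075 applies.
Total: $1,125 + $210 + $5,075 = $6,410.

$6,410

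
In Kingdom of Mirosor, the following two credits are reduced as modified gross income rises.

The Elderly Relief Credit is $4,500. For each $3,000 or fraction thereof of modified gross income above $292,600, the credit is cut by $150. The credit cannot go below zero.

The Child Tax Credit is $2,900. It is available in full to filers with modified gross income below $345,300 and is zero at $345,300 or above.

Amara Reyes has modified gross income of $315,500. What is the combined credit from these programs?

Elderly Relief Credit: income exceeds $292,600 by $22,900, which is 8 full-or-partial $3,000 increments; reduction = 8 × $150 = $1,200, leaving $3,300.
Child Tax Credit: $315,500 is below the $345,300 cutoff, so the full $2,900 applies.
Total: $3,300 + $2,900 = $6,200.

$6,200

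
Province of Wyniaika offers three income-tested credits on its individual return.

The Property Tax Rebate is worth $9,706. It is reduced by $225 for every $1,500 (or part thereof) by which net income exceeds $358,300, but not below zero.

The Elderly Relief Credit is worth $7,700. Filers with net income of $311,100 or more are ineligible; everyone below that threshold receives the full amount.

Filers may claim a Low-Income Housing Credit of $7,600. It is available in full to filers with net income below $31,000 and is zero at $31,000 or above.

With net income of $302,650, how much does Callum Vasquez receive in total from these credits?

$17,406

Property Tax Rebate: $302,650 is at or below the $358,300 threshold, so the full $9,706 applies.
Elderly Relief Credit: $302,650 is below the $311,100 cutoff, so the full $7,700 applies.
Low-Income Housing Credit: $302,650 meets or exceeds the $31,000 cutoff, so the credit is $0.
Total: $9,706 + $7,700 + $0 = $17,406.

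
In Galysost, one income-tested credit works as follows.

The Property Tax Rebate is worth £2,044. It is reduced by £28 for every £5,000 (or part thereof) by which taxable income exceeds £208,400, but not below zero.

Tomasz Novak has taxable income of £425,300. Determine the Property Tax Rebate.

Property Tax Rebate: income exceeds £208,400 by £216,900, which is 44 full-or-partial £5,000 increments; reduction = 44 × £28 = £1,232, leaving £812.

£812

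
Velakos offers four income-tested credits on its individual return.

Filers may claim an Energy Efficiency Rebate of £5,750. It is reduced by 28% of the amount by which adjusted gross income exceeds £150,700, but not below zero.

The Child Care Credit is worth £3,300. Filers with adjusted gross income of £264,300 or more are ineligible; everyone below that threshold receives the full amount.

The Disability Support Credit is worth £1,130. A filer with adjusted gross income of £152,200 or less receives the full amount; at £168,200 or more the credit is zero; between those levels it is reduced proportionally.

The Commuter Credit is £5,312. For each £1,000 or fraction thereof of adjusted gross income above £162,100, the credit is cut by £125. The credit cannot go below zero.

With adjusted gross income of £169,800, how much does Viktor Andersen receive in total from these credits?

£8,014

Energy Efficiency Rebate: 28% of the £19,100 excess over £150,700 is £5,348; credit = £5,750 − £5,348 = £402.
Child Care Credit: £169,800 is below the £264,300 cutoff, so the full £3,300 applies.
Disability Support Credit: £169,800 is at or above £168,200, so the credit is £0.
Commuter Credit: income exceeds £162,100 by £7,700, which is 8 full-or-partial £1,000 increments; reduction = 8 × £125 = £1,000, leaving £4,312.
Total: £402 + £3,300 + £0 + £4,312 = £8,014.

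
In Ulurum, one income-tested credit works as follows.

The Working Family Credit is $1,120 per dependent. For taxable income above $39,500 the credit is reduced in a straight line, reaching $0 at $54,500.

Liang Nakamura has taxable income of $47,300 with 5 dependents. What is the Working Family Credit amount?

Working Family Credit: base = 5 × $1,120 = $5,600. $47,300 is $7,800 into a $15,000 phase-out range, leaving 7,200/15,000 of the credit: $5,600 × 7,200/15,000 = $2,688.

$2,688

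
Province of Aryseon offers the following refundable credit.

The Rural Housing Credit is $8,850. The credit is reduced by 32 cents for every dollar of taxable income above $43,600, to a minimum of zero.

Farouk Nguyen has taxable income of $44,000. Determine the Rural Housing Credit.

$8,722

Rural Housing Credit: 32% of the $400 excess over $43,600 is $128; credit = $8,850 − $128 = $8,722.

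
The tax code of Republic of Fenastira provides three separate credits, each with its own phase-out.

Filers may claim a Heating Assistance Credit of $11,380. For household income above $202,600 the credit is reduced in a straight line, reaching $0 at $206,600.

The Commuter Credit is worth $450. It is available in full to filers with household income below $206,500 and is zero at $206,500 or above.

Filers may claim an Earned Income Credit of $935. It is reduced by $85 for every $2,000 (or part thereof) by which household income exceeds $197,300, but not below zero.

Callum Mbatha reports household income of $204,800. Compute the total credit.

Heating Assistance Credit: $204,800 is $2,200 into a $4,000 phase-out range, leaving 1,800/4,000 of the credit: $11,380 × 1,800/4,000 = $5,121.
Commuter Credit: $204,800 is below the $206,500 cutoff, so the full $450 applies.
Earned Income Credit: income exceeds $197,300 by $7,500, which is 4 full-or-partial $2,000 increments; reduction = 4 × $85 = $340, leaving $595.
Total: $5,121 + $450 + $595 = $6,166.

$6,166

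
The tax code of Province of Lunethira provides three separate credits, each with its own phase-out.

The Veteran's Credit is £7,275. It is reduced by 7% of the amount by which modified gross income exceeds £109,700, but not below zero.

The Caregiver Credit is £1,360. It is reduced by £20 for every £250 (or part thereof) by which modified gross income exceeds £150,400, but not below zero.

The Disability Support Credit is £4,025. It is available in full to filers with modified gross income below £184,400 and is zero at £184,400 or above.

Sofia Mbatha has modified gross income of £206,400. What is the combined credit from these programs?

Veteran's Credit: 7% of the £96,700 excess over £109,700 is £6,769; credit = £7,275 − £6,769 = £506.
Caregiver Credit: income exceeds £150,400 by £56,000 → 224 increments × £20 = £4,480 ≥ base, so the credit is £0.
Disability Support Credit: £206,400 meets or exceeds the £184,400 cutoff, so the credit is £0.
Total: £506 + £0 + £0 = £506.

£506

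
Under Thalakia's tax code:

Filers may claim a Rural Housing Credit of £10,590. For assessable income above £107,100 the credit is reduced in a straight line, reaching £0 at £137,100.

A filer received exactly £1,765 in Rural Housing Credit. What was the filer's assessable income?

£132,100

£1,765 is 1,765/10,590 of the full £10,590, so 8,825/10,590 of the £30,000 range has been used: income = £107,100 + £30,000 × 8,825/10,590 = £132,100.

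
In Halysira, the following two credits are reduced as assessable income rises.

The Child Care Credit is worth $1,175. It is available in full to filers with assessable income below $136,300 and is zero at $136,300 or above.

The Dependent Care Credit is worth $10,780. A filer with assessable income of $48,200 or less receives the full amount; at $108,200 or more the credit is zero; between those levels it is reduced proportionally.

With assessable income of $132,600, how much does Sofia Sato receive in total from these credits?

Child Care Credit: $132,600 is below the $136,300 cutoff, so the full $1,175 applies.
Dependent Care Credit: $132,600 is at or above $108,200, so the credit is $0.
Total: $1,175 + $0 = $1,175.

$1,175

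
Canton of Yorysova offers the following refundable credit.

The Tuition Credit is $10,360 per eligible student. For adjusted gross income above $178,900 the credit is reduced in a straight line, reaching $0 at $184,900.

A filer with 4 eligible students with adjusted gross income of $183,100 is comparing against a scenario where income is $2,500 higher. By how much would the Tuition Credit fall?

At $183,100 — base = 4 × $10,360 = $41,440. $183,100 is $4,200 into a $6,000 phase-out range, leaving 1,800/6,000 of the credit: $41,440 × 1,800/6,000 = $12,432.
At $185,600 — base = 4 × $10,360 = $41,440. $185,600 is at or above $184,900, so the credit is $0.
Lost: $12,432 − $0 = $12,432.

$12,432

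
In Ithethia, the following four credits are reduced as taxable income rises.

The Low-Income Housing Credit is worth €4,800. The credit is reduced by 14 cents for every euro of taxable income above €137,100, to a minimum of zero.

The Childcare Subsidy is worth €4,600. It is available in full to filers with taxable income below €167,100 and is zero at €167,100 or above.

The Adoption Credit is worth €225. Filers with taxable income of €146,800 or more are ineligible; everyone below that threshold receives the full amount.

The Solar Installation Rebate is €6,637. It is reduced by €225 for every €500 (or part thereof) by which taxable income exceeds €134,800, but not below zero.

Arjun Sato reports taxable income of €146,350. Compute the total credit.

Low-Income Housing Credit: 14% of the €9,250 excess over €137,100 is €1,295; credit = €4,800 − €1,295 = €3,505.
Childcare Subsidy: €146,350 is below the €167,100 cutoff, so the full €4,600 applies.
Adoption Credit: €146,350 is below the €146,800 cutoff, so the full €225 applies.
Solar Installation Rebate: income exceeds €134,800 by €11,550, which is 24 full-or-partial €500 increments; reduction = 24 × €225 = €5,400, leaving €1,237.
Total: €3,505 + €4,600 + €225 + €1,237 = €9,567.

€9,567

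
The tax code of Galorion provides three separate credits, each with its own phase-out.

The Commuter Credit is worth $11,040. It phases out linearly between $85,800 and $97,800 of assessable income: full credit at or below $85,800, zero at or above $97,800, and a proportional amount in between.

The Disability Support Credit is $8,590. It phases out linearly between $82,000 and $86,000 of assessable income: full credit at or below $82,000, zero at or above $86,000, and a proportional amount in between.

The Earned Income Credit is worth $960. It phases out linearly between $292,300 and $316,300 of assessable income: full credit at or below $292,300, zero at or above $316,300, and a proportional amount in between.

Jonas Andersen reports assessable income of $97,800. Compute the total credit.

Commuter Credit: $97,800 is at or above $97,800, so the credit is $0.
Disability Support Credit: $97,800 is at or above $86,000, so the credit is $0.
Earned Income Credit: $97,800 is at or below the $292,300 threshold, so the full $960 applies.
Total: $0 + $0 + $960 = $960.

$960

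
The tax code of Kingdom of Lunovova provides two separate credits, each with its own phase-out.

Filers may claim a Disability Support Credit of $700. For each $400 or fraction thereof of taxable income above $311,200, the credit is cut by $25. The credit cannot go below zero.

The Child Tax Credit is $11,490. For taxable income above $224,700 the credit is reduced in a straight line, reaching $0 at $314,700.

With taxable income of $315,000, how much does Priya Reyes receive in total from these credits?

Disability Support Credit: income exceeds $311,200 by $3,800, which is 10 full-or-partial $400 increments; reduction = 10 × $25 = $250, leaving $450.
Child Tax Credit: $315,000 is at or above $314,700, so the credit is $0.
Total: $450 + $0 = $450.

$450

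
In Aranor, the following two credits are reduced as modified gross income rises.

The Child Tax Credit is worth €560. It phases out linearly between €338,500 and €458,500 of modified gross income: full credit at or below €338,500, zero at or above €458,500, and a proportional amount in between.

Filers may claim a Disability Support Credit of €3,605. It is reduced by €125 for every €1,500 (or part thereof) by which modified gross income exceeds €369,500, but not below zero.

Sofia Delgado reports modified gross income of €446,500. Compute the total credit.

€56

Child Tax Credit: €446,500 is €108,000 into a €120,000 phase-out range, leaving 12,000/120,000 of the credit: €560 × 12,000/120,000 = €56.
Disability Support Credit: income exceeds €369,500 by €77,000 → 52 increments × €125 = €6,500 ≥ base, so the credit is €0.
Total: €56 + €0 = €56.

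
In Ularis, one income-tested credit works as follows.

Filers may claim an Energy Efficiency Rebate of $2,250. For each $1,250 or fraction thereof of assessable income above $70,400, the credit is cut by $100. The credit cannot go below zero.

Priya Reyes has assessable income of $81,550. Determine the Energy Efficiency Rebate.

Energy Efficiency Rebate: income exceeds $70,400 by $11,150, which is 9 full-or-partial $1,250 increments; reduction = 9 × $100 = $900, leaving $1,350.

$1,350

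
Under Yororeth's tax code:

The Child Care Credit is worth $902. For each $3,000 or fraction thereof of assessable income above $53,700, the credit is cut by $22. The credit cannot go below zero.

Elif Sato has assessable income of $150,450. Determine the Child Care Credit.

$176

Child Care Credit: income exceeds $53,700 by $96,750, which is 33 full-or-partial $3,000 increments; reduction = 33 × $22 = $726, leaving $176.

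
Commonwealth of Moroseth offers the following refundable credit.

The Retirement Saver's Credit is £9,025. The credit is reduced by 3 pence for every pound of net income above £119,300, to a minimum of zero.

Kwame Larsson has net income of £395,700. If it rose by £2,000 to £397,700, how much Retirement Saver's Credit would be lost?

£60

At £395,700 — 3% of the £276,400 excess over £119,300 is £8,292; credit = £9,025 − £8,292 = £733.
At £397,700 — 3% of the £278,400 excess over £119,300 is £8,352; credit = £9,025 − £8,352 = £673.
Lost: £733 − £673 = £60.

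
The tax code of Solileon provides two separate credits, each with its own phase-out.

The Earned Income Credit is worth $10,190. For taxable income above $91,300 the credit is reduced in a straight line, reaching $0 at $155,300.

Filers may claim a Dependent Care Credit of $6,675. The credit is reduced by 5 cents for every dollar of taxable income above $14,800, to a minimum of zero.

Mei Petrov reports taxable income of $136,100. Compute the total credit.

Earned Income Credit: $136,100 is $44,800 into a $64,000 phase-out range, leaving 19,200/64,000 of the credit: $10,190 × 19,200/64,000 = $3,057.
Dependent Care Credit: 5% of the $121,300 excess over $14,800 is $6,065; credit = $6,675 − $6,065 = $610.
Total: $3,057 + $610 = $3,667.

$3,667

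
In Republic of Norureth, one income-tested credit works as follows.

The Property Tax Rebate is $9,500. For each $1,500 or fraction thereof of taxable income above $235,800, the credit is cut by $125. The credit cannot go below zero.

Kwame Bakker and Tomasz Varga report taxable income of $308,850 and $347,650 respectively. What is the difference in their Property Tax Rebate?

$3,250

Kwame ($308,850): Property Tax Rebate: income exceeds $235,800 by $73,050, which is 49 full-or-partial $1,500 increments; reduction = 49 × $125 = $6,125, leaving $3,375.
Tomasz ($347,650): Property Tax Rebate: income exceeds $235,800 by $111,850, which is 75 full-or-partial $1,500 increments; reduction = 75 × $125 = $9,375, leaving $125.
Difference: |$3,375 − $125| = $3,250.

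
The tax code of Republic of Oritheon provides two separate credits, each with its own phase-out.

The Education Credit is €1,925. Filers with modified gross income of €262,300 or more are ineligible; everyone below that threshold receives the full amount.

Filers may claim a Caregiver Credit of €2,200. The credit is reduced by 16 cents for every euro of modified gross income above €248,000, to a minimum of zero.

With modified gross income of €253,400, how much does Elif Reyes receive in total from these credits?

Education Credit: €253,400 is below the €262,300 cutoff, so the full €1,925 applies.
Caregiver Credit: 16% of the €5,400 excess over €248,000 is €864; credit = €2,200 − €864 = €1,336.
Total: €1,925 + €1,336 = €3,261.

€3,261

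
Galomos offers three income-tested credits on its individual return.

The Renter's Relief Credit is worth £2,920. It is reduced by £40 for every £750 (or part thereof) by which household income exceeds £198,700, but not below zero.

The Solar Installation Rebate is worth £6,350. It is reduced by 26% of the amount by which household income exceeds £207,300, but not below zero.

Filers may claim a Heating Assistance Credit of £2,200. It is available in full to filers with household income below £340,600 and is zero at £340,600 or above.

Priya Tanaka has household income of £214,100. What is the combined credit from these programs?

£8,862

Renter's Relief Credit: income exceeds £198,700 by £15,400, which is 21 full-or-partial £750 increments; reduction = 21 × £40 = £840, leaving £2,080.
Solar Installation Rebate: 26% of the £6,800 excess over £207,300 is £1,768; credit = £6,350 − £1,768 = £4,582.
Heating Assistance Credit: £214,100 is below the £340,600 cutoff, so the full £2,200 applies.
Total: £2,080 + £4,582 + £2,200 = £8,862.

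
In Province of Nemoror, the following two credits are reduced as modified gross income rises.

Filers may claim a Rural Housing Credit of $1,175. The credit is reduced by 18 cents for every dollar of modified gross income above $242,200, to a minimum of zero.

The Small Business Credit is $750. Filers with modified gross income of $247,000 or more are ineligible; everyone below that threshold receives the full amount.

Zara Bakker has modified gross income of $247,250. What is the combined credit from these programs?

Rural Housing Credit: 18% of the $5,050 excess over $242,200 is $909; credit = $1,175 − $909 = $266.
Small Business Credit: $247,250 meets or exceeds the $247,000 cutoff, so the credit is $0.
Total: $266 + $0 = $266.

$266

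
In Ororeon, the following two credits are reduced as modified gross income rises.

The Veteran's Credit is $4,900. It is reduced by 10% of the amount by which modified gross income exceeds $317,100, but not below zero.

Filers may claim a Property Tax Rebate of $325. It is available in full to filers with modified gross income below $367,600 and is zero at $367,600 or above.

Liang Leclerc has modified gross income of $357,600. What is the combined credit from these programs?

Veteran's Credit: 10% of the $40,500 excess over $317,100 is $4,050; credit = $4,900 − $4,050 = $850.
Property Tax Rebate: $357,600 is below the $367,600 cutoff, so the full $325 applies.
Total: $850 + $325 = $1,175.

$1,175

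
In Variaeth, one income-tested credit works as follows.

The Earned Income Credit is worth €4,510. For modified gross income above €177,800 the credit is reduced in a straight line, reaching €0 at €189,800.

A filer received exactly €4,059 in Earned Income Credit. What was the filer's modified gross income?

€179,000

€4,059 is 4,059/4,510 of the full €4,510, so 451/4,510 of the €12,000 range has been used: income = €177,800 + €12,000 × 451/4,510 = €179,000.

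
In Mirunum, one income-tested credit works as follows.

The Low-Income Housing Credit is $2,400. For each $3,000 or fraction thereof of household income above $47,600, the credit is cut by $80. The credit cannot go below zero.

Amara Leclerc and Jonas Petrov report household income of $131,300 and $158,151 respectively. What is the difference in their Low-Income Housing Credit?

Amara ($131,300): Low-Income Housing Credit: income exceeds $47,600 by $83,700, which is 28 full-or-partial $3,000 increments; reduction = 28 × $80 = $2,240, leaving $160.
Jonas ($158,151): Low-Income Housing Credit: income exceeds $47,600 by $110,551 → 37 increments × $80 = $2,960 ≥ base, so the credit is $0.
Difference: |$160 − $0| = $160.

$160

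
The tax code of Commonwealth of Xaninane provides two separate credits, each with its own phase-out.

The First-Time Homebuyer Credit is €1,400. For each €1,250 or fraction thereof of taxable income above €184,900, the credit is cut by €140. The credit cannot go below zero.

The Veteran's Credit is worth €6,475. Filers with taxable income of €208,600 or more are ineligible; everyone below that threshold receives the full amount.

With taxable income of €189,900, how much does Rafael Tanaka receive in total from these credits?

First-Time Homebuyer Credit: income exceeds €184,900 by €5,000, which is 4 full-or-partial €1,250 increments; reduction = 4 × €140 = €560, leaving €840.
Veteran's Credit: €189,900 is below the €208,600 cutoff, so the full €6,475 applies.
Total: €840 + €6,475 = €7,315.

€7,315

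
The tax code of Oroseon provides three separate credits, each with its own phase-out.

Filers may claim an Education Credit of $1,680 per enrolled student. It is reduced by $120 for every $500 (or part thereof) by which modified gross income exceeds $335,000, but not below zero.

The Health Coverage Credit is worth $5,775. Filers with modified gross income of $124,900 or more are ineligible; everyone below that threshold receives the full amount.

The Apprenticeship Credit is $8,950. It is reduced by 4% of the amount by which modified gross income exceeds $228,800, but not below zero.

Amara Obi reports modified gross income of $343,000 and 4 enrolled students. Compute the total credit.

$9,182

Education Credit: base = 4 × $1,680 = $6,720. income exceeds $335,000 by $8,000, which is 16 full-or-partial $500 increments; reduction = 16 × $120 = $1,920, leaving $4,800.
Health Coverage Credit: $343,000 meets or exceeds the $124,900 cutoff, so the credit is $0.
Apprenticeship Credit: 4% of the $114,200 excess over $228,800 is $4,568; credit = $8,950 − $4,568 = $4,382.
Total: $4,800 + $0 + $4,382 = $9,182.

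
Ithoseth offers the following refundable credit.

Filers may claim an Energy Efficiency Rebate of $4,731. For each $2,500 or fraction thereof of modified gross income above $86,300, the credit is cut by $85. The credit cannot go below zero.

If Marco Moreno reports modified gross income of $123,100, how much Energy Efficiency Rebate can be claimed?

$3,456

Energy Efficiency Rebate: income exceeds $86,300 by $36,800, which is 15 full-or-partial $2,500 increments; reduction = 15 × $85 = $1,275, leaving $3,456.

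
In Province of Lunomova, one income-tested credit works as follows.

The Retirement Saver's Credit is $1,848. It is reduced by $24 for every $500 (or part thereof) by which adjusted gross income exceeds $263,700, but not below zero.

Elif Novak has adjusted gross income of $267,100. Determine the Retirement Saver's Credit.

$1,680

Retirement Saver's Credit: income exceeds $263,700 by $3,400, which is 7 full-or-partial $500 increments; reduction = 7 × $24 = $168, leaving $1,680.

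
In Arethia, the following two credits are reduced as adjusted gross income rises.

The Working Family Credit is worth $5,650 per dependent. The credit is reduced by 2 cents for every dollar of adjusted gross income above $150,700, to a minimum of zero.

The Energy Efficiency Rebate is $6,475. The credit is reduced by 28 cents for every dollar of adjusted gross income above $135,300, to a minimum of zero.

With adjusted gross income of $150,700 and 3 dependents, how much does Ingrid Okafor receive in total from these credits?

$19,113

Working Family Credit: base = 3 × $5,650 = $16,950. $150,700 is at or below the $150,700 threshold, so the full $16,950 applies.
Energy Efficiency Rebate: 28% of the $15,400 excess over $135,300 is $4,312; credit = $6,475 − $4,312 = $2,163.
Total: $16,950 + $2,163 = $19,113.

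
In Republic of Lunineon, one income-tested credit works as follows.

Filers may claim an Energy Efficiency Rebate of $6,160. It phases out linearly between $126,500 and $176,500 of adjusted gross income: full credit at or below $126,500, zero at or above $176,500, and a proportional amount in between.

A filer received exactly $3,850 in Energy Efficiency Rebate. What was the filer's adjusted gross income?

$3,850 is 3,850/6,160 of the full $6,160, so 2,310/6,160 of the $50,000 range has been used: income = $126,500 + $50,000 × 2,310/6,160 = $145,250.

$145,250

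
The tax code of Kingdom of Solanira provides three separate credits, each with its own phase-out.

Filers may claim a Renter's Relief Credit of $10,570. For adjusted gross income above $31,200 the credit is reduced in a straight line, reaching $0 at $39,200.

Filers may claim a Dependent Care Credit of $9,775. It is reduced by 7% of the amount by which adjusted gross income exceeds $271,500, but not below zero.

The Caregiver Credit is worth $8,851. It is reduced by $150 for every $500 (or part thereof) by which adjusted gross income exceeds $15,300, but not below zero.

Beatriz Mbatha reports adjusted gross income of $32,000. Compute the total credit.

Renter's Relief Credit: $32,000 is $800 into a $8,000 phase-out range, leaving 7,200/8,000 of the credit: $10,570 × 7,200/8,000 = $9,513.
Dependent Care Credit: $32,000 is at or below the $271,500 threshold, so the full $9,775 applies.
Caregiver Credit: income exceeds $15,300 by $16,700, which is 34 full-or-partial $500 increments; reduction = 34 × $150 = $5,100, leaving $3,751.
Total: $9,513 + $9,775 + $3,751 = $23,039.

$23,039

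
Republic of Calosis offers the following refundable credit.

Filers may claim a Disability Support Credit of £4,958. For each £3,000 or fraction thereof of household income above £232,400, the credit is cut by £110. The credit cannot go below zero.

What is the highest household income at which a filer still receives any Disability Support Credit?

After 45 increments the reduction is 45 × £110 = £4,950, leaving £8; one more increment wipes it out. Increment 45 ends at excess 45 × £3,000 = £135,000, so the highest qualifying income is £232,400 + £135,000 = £367,400.

£367,400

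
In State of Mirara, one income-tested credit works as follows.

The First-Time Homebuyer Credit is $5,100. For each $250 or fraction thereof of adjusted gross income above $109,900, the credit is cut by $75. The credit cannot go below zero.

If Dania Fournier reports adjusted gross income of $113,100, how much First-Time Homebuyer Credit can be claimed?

First-Time Homebuyer Credit: income exceeds $109,900 by $3,200, which is 13 full-or-partial $250 increments; reduction = 13 × $75 = $975, leaving $4,125.

$4,125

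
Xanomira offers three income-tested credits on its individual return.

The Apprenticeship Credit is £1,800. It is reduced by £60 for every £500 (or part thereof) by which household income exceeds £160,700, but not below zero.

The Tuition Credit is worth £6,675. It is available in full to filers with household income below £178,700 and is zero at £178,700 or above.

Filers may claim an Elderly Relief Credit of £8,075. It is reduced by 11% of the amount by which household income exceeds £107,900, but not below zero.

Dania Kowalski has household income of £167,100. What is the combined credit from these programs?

£9,258

Apprenticeship Credit: income exceeds £160,700 by £6,400, which is 13 full-or-partial £500 increments; reduction = 13 × £60 = £780, leaving £1,020.
Tuition Credit: £167,100 is below the £178,700 cutoff, so the full £6,675 applies.
Elderly Relief Credit: 11% of the £59,200 excess over £107,900 is £6,512; credit = £8,075 − £6,512 = £1,563.
Total: £1,020 + £6,675 + £1,563 = £9,258.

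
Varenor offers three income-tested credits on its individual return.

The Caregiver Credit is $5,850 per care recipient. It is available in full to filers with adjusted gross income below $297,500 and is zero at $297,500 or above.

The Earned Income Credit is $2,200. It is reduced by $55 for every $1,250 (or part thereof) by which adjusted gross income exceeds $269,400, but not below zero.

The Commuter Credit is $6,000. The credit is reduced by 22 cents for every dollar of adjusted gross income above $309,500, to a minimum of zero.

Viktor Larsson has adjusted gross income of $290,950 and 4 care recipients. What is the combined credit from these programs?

Caregiver Credit: base = 4 × $5,850 = $23,400. $290,950 is below the $297,500 cutoff, so the full $23,400 applies.
Earned Income Credit: income exceeds $269,400 by $21,550, which is 18 full-or-partial $1,250 increments; reduction = 18 × $55 = $990, leaving $1,210.
Commuter Credit: $290,950 is at or below the $309,500 threshold, so the full $6,000 applies.
Total: $23,400 + $1,210 + $6,000 = $30,610.

$30,610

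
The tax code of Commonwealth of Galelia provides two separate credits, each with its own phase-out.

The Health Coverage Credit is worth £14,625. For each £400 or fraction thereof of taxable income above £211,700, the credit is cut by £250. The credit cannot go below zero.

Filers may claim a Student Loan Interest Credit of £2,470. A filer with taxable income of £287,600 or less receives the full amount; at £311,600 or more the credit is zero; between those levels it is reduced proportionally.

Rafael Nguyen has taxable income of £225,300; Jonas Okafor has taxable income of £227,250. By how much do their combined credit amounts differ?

Rafael (£225,300): Health Coverage Credit: income exceeds £211,700 by £13,600, which is 34 full-or-partial £400 increments; reduction = 34 × £250 = £8,500, leaving £6,125. Student Loan Interest Credit: £225,300 is at or below the £287,600 threshold, so the full £2,470 applies. total £6,125 + £2,470 = £8,595
Jonas (£227,250): Health Coverage Credit: income exceeds £211,700 by £15,550, which is 39 full-or-partial £400 increments; reduction = 39 × £250 = £9,750, leaving £4,875. Student Loan Interest Credit: £227,250 is at or below the £287,600 threshold, so the full £2,470 applies. total £4,875 + £2,470 = £7,345
Difference: |£8,595 − £7,345| = £1,250.

£1,250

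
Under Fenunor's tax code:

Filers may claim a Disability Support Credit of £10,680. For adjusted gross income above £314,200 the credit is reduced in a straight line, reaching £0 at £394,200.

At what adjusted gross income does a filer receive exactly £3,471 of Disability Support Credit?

£3,471 is 3,471/10,680 of the full £10,680, so 7,209/10,680 of the £80,000 range has been used: income = £314,200 + £80,000 × 7,209/10,680 = £368,200.

£368,200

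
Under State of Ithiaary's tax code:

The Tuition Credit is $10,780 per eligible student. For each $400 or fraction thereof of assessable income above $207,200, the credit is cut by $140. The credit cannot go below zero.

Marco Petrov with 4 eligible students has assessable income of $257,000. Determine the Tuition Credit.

$25,620

Tuition Credit: base = 4 × $10,780 = $43,120. income exceeds $207,200 by $49,800, which is 125 full-or-partial $400 increments; reduction = 125 × $140 = $17,500, leaving $25,620.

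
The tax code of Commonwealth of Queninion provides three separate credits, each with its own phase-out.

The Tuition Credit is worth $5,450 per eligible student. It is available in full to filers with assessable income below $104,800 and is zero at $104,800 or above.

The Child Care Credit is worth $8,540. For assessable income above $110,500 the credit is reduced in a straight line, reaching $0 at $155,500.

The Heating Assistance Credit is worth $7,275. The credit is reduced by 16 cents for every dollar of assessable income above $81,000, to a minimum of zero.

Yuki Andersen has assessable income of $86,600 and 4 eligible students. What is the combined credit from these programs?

Tuition Credit: base = 4 × $5,450 = $21,800. $86,600 is below the $104,800 cutoff, so the full $21,800 applies.
Child Care Credit: $86,600 is at or below the $110,500 threshold, so the full $8,540 applies.
Heating Assistance Credit: 16% of the $5,600 excess over $81,000 is $896; credit = $7,275 − $896 = $6,379.
Total: $21,800 + $8,540 + $6,379 = $36,719.

$36,719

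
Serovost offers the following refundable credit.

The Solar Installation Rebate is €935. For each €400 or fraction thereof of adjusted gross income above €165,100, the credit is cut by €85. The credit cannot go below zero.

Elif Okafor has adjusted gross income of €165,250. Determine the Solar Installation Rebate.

Solar Installation Rebate: income exceeds €165,100 by €150, which is 1 full-or-partial €400 increment; reduction = 1 × €85 = €85, leaving €850.

€850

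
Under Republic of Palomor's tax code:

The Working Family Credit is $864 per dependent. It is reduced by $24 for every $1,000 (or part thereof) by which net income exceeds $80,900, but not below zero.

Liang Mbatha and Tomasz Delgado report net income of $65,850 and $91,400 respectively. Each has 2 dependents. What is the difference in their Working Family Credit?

$264

Liang ($65,850): Working Family Credit: base = 2 × $864 = $1,728. $65,850 is at or below the $80,900 threshold, so the full $1,728 applies.
Tomasz ($91,400): Working Family Credit: base = 2 × $864 = $1,728. income exceeds $80,900 by $10,500, which is 11 full-or-partial $1,000 increments; reduction = 11 × $24 = $264, leaving $1,464.
Difference: |$1,728 − $1,464| = $264.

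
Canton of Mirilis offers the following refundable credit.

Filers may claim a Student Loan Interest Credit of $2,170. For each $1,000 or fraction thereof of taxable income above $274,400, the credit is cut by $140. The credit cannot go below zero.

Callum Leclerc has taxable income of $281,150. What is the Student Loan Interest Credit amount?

Student Loan Interest Credit: income exceeds $274,400 by $6,750, which is 7 full-or-partial $1,000 increments; reduction = 7 × $140 = $980, leaving $1,190.

$1,190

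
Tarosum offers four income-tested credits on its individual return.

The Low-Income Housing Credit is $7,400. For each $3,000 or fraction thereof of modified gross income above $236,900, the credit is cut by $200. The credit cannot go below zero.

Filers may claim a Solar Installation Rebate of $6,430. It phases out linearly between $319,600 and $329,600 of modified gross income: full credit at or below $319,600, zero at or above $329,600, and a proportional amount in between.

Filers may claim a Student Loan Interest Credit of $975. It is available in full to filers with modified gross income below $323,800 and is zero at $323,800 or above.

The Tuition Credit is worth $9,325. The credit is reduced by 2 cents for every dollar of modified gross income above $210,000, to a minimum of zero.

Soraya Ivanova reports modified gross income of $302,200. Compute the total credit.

$17,886

Low-Income Housing Credit: income exceeds $236,900 by $65,300, which is 22 full-or-partial $3,000 increments; reduction = 22 × $200 = $4,400, leaving $3,000.
Solar Installation Rebate: $302,200 is at or below the $319,600 threshold, so the full $6,430 applies.
Student Loan Interest Credit: $302,200 is below the $323,800 cutoff, so the full $975 applies.
Tuition Credit: 2% of the $92,200 excess over $210,000 is $1,844; credit = $9,325 − $1,844 = $7,481.
Total: $3,000 + $6,430 + $975 + $7,481 = $17,886.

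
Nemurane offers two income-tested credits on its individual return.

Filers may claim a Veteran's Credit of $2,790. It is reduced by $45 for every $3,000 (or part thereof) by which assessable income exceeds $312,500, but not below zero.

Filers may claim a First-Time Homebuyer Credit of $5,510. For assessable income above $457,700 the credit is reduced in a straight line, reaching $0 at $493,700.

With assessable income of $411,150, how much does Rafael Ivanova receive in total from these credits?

$6,815

Veteran's Credit: income exceeds $312,500 by $98,650, which is 33 full-or-partial $3,000 increments; reduction = 33 × $45 = $1,485, leaving $1,305.
First-Time Homebuyer Credit: $411,150 is at or below the $457,700 threshold, so the full $5,510 applies.
Total: $1,305 + $5,510 = $6,815.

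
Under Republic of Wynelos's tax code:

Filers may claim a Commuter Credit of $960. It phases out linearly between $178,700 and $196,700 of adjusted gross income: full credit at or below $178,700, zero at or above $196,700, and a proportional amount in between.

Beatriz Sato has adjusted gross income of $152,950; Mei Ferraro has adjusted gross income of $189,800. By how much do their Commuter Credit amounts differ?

$592

Beatriz ($152,950): Commuter Credit: $152,950 is at or below the $178,700 threshold, so the full $960 applies.
Mei ($189,800): Commuter Credit: $189,800 is $11,100 into a $18,000 phase-out range, leaving 6,900/18,000 of the credit: $960 × 6,900/18,000 = $368.
Difference: |$960 − $368| = $592.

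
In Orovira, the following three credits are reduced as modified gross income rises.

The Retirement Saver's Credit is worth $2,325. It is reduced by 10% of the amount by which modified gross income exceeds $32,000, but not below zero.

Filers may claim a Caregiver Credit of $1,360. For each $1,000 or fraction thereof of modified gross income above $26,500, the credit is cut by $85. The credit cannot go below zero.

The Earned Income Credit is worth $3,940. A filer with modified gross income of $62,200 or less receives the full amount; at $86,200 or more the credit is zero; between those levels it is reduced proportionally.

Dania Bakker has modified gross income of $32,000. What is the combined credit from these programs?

Retirement Saver's Credit: $32,000 is at or below the $32,000 threshold, so the full $2,325 applies.
Caregiver Credit: income exceeds $26,500 by $5,500, which is 6 full-or-partial $1,000 increments; reduction = 6 × $85 = $510, leaving $850.
Earned Income Credit: $32,000 is at or below the $62,200 threshold, so the full $3,940 applies.
Total: $2,325 + $850 + $3,940 = $7,115.

$7,115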